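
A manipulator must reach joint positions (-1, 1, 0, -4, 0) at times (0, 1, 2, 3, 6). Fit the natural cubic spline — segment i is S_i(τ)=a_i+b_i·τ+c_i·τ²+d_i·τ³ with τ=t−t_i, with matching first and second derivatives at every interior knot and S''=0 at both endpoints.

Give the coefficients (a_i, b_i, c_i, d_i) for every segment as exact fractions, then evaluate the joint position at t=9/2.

Δ: Δ0=2, Δ1=-1, Δ2=-4, Δ3=4/3
row 1: diag=4, rhs=-18; c'=1/4, d'=-9/2
row 2: denom=4−1·1/4=15/4; d'=(-18−1·-9/2)/(15/4)=-18/5
row 3: denom=8−1·4/15=116/15; d'=(32−1·-18/5)/(116/15)=267/58
back: M3=267/58
back: M2=-18/5−4/15·267/58=-140/29
back: M1=-9/2−1/4·-140/29=-191/58
M: M0=0, M1=-191/58, M2=-140/29, M3=267/58, M4=0
seg 0: a=-1, c=M0/2=0, d=(M1−M0)/(6·1)=-191/348, b=Δ0−h0·(2M0+M1)/6=887/348
seg 1: a=1, c=M1/2=-191/116, d=(M2−M1)/(6·1)=-89/348, b=Δ1−h1·(2M1+M2)/6=157/174
seg 2: a=0, c=M2/2=-70/29, d=(M3−M2)/(6·1)=547/348, b=Δ2−h2·(2M2+M3)/6=-1099/348
seg 3: a=-4, c=M3/2=267/116, d=(M4−M3)/(6·3)=-89/348, b=Δ3−h3·(2M3+M4)/6=-569/174
t_q=9/2 → seg 3, τ=3/2; S=-4+-569/174·τ+267/116·τ²+-89/348·τ³=-4259/928

  seg 0: a=-1 b=887/348 c=0 d=-191/348
  seg 1: a=1 b=157/174 c=-191/116 d=-89/348
  seg 2: a=0 b=-1099/348 c=-70/29 d=547/348
  seg 3: a=-4 b=-569/174 c=267/116 d=-89/348
S(9/2) = -4259/928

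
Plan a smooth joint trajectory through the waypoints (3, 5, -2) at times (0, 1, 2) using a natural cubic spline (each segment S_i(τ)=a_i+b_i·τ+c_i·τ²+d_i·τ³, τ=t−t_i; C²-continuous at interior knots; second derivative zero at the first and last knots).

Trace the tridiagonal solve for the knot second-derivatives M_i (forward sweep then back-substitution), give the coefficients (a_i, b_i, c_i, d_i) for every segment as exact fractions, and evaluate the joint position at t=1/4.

  seg 0: a=3 b=17/4 c=0 d=-9/4
  seg 1: a=5 b=-5/2 c=-27/4 d=9/4
S(1/4) = 1031/256

Δ: Δ0=2, Δ1=-7
row 1: diag=4, rhs=-54; c'=1/4, d'=-27/2
back: M1=-27/2
M: M0=0, M1=-27/2, M2=0
seg 0: a=3, c=M0/2=0, d=(M1−M0)/(6·1)=-9/4, b=Δ0−h0·(2M0+M1)/6=17/4
seg 1: a=5, c=M1/2=-27/4, d=(M2−M1)/(6·1)=9/4, b=Δ1−h1·(2M1+M2)/6=-5/2
t_q=1/4 → seg 0, τ=1/4; S=3+17/4·τ+0·τ²+-9/4·τ³=1031/256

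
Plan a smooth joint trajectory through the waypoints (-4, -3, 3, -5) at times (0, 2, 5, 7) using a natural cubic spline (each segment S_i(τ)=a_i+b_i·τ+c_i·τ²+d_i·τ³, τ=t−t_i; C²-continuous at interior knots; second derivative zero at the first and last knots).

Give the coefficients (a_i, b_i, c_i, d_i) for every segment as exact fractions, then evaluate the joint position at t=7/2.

Δ: Δ0=1/2, Δ1=2, Δ2=-4
row 1: diag=10, rhs=9; c'=3/10, d'=9/10
row 2: denom=10−3·3/10=91/10; d'=(-36−3·9/10)/(91/10)=-387/91
back: M2=-387/91
back: M1=9/10−3/10·-387/91=198/91
M: M0=0, M1=198/91, M2=-387/91, M3=0
seg 0: a=-4, c=M0/2=0, d=(M1−M0)/(6·2)=33/182, b=Δ0−h0·(2M0+M1)/6=-41/182
seg 1: a=-3, c=M1/2=99/91, d=(M2−M1)/(6·3)=-5/14, b=Δ1−h1·(2M1+M2)/6=355/182
seg 2: a=3, c=M2/2=-387/182, d=(M3−M2)/(6·2)=129/364, b=Δ2−h2·(2M2+M3)/6=-106/91
t_q=7/2 → seg 1, τ=3/2; S=-3+355/182·τ+99/91·τ²+-5/14·τ³=243/208

  seg 0: a=-4 b=-41/182 c=0 d=33/182
  seg 1: a=-3 b=355/182 c=99/91 d=-5/14
  seg 2: a=3 b=-106/91 c=-387/182 d=129/364
S(7/2) = 243/208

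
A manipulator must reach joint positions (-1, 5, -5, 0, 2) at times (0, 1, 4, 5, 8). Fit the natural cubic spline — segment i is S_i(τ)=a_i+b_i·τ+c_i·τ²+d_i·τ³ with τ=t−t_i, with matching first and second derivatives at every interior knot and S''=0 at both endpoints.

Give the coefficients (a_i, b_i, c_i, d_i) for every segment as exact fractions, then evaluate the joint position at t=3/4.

Δ: Δ0=6, Δ1=-10/3, Δ2=5, Δ3=2/3
row 1: diag=8, rhs=-56; c'=3/8, d'=-7
row 2: denom=8−3·3/8=55/8; d'=(50−3·-7)/(55/8)=568/55
row 3: denom=8−1·8/55=432/55; d'=(-26−1·568/55)/(432/55)=-37/8
back: M3=-37/8
back: M2=568/55−8/55·-37/8=11
back: M1=-7−3/8·11=-89/8
M: M0=0, M1=-89/8, M2=11, M3=-37/8, M4=0
seg 0: a=-1, c=M0/2=0, d=(M1−M0)/(6·1)=-89/48, b=Δ0−h0·(2M0+M1)/6=377/48
seg 1: a=5, c=M1/2=-89/16, d=(M2−M1)/(6·3)=59/48, b=Δ1−h1·(2M1+M2)/6=55/24
seg 2: a=-5, c=M2/2=11/2, d=(M3−M2)/(6·1)=-125/48, b=Δ2−h2·(2M2+M3)/6=101/48
seg 3: a=0, c=M3/2=-37/16, d=(M4−M3)/(6·3)=37/144, b=Δ3−h3·(2M3+M4)/6=127/24
t_q=3/4 → seg 0, τ=3/4; S=-1+377/48·τ+0·τ²+-89/48·τ³=4207/1024

  seg 0: a=-1 b=377/48 c=0 d=-89/48
  seg 1: a=5 b=55/24 c=-89/16 d=59/48
  seg 2: a=-5 b=101/48 c=11/2 d=-125/48
  seg 3: a=0 b=127/24 c=-37/16 d=37/144
S(3/4) = 4207/1024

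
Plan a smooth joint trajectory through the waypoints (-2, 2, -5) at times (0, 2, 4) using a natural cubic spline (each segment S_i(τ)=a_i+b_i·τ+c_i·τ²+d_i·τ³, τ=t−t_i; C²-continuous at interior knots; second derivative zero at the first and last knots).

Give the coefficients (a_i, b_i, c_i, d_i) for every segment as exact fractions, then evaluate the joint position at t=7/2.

Δ: Δ0=2, Δ1=-7/2
row 1: diag=8, rhs=-33; c'=1/4, d'=-33/8
back: M1=-33/8
M: M0=0, M1=-33/8, M2=0
seg 0: a=-2, c=M0/2=0, d=(M1−M0)/(6·2)=-11/32, b=Δ0−h0·(2M0+M1)/6=27/8
seg 1: a=2, c=M1/2=-33/16, d=(M2−M1)/(6·2)=11/32, b=Δ1−h1·(2M1+M2)/6=-3/4
t_q=7/2 → seg 1, τ=3/2; S=2+-3/4·τ+-33/16·τ²+11/32·τ³=-667/256

  seg 0: a=-2 b=27/8 c=0 d=-11/32
  seg 1: a=2 b=-3/4 c=-33/16 d=11/32
S(7/2) = -667/256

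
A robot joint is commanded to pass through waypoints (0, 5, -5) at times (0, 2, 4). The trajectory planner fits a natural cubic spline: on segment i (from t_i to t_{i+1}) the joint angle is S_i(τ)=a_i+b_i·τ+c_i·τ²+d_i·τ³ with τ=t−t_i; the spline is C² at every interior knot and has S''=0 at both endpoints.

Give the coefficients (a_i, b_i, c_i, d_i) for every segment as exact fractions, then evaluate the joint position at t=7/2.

  seg 0: a=0 b=35/8 c=0 d=-15/32
  seg 1: a=5 b=-5/4 c=-45/16 d=15/32
S(7/2) = -415/256

Δ: Δ0=5/2, Δ1=-5
row 1: diag=8, rhs=-45; c'=1/4, d'=-45/8
back: M1=-45/8
M: M0=0, M1=-45/8, M2=0
seg 0: a=0, c=M0/2=0, d=(M1−M0)/(6·2)=-15/32, b=Δ0−h0·(2M0+M1)/6=35/8
seg 1: a=5, c=M1/2=-45/16, d=(M2−M1)/(6·2)=15/32, b=Δ1−h1·(2M1+M2)/6=-5/4
t_q=7/2 → seg 1, τ=3/2; S=5+-5/4·τ+-45/16·τ²+15/32·τ³=-415/256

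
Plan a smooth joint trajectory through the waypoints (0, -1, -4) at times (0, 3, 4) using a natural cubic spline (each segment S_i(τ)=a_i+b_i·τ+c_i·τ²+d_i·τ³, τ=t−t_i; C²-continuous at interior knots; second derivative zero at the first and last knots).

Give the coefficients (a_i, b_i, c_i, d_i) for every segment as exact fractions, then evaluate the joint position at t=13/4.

Δ: Δ0=-1/3, Δ1=-3
row 1: diag=8, rhs=-16; c'=1/8, d'=-2
back: M1=-2
M: M0=0, M1=-2, M2=0
seg 0: a=0, c=M0/2=0, d=(M1−M0)/(6·3)=-1/9, b=Δ0−h0·(2M0+M1)/6=2/3
seg 1: a=-1, c=M1/2=-1, d=(M2−M1)/(6·1)=1/3, b=Δ1−h1·(2M1+M2)/6=-7/3
t_q=13/4 → seg 1, τ=1/4; S=-1+-7/3·τ+-1·τ²+1/3·τ³=-105/64

  seg 0: a=0 b=2/3 c=0 d=-1/9
  seg 1: a=-1 b=-7/3 c=-1 d=1/3
S(13/4) = -105/64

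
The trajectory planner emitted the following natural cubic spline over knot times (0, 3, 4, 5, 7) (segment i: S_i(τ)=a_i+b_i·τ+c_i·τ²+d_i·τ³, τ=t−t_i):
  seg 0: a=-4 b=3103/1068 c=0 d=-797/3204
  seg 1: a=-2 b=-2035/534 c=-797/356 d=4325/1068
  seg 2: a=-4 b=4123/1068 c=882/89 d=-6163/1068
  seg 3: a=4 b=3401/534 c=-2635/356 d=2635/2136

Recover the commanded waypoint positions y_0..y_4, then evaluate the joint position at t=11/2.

y_0=-4 y_1=-2 y_2=-4 y_3=4 y_4=-3
S(11/2) = 31261/5696

y_0 = S_0(0) = a_0 = -4
y_1 = S_1(0) = a_1 = -2
y_2 = S_2(0) = a_2 = -4
y_3 = S_3(0) = a_3 = 4
y_4 = S_3(2) = -3
t_q=11/2 is in segment 3 (τ=1/2); S_3(τ)=31261/5696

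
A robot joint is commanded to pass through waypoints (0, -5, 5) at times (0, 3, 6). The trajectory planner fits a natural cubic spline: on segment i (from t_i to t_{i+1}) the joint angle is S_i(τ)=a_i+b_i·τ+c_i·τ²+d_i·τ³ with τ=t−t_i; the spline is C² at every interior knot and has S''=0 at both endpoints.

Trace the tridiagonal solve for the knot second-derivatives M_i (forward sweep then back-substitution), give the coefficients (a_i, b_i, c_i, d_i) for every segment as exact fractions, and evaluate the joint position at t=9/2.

Δ: Δ0=-5/3, Δ1=10/3
row 1: diag=12, rhs=30; c'=1/4, d'=5/2
back: M1=5/2
M: M0=0, M1=5/2, M2=0
seg 0: a=0, c=M0/2=0, d=(M1−M0)/(6·3)=5/36, b=Δ0−h0·(2M0+M1)/6=-35/12
seg 1: a=-5, c=M1/2=5/4, d=(M2−M1)/(6·3)=-5/36, b=Δ1−h1·(2M1+M2)/6=5/6
t_q=9/2 → seg 1, τ=3/2; S=-5+5/6·τ+5/4·τ²+-5/36·τ³=-45/32

  seg 0: a=0 b=-35/12 c=0 d=5/36
  seg 1: a=-5 b=5/6 c=5/4 d=-5/36
S(9/2) = -45/32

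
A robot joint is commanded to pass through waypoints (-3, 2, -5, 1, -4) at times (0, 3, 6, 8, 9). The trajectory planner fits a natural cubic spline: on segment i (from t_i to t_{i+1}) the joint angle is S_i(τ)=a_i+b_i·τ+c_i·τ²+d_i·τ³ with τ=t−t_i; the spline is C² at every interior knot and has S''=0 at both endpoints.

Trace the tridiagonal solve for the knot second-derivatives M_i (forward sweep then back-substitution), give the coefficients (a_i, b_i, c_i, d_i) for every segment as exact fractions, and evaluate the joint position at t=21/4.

Δ: Δ0=5/3, Δ1=-7/3, Δ2=3, Δ3=-5
row 1: diag=12, rhs=-24; c'=1/4, d'=-2
row 2: denom=10−3·1/4=37/4; d'=(32−3·-2)/(37/4)=152/37
row 3: denom=6−2·8/37=206/37; d'=(-48−2·152/37)/(206/37)=-1040/103
back: M3=-1040/103
back: M2=152/37−8/37·-1040/103=648/103
back: M1=-2−1/4·648/103=-368/103
M: M0=0, M1=-368/103, M2=648/103, M3=-1040/103, M4=0
seg 0: a=-3, c=M0/2=0, d=(M1−M0)/(6·3)=-184/927, b=Δ0−h0·(2M0+M1)/6=1067/309
seg 1: a=2, c=M1/2=-184/103, d=(M2−M1)/(6·3)=508/927, b=Δ1−h1·(2M1+M2)/6=-589/309
seg 2: a=-5, c=M2/2=324/103, d=(M3−M2)/(6·2)=-422/309, b=Δ2−h2·(2M2+M3)/6=671/309
seg 3: a=1, c=M3/2=-520/103, d=(M4−M3)/(6·1)=520/309, b=Δ3−h3·(2M3+M4)/6=-505/309
t_q=21/4 → seg 1, τ=9/4; S=2+-589/309·τ+-184/103·τ²+508/927·τ³=-8389/1648

  seg 0: a=-3 b=1067/309 c=0 d=-184/927
  seg 1: a=2 b=-589/309 c=-184/103 d=508/927
  seg 2: a=-5 b=671/309 c=324/103 d=-422/309
  seg 3: a=1 b=-505/309 c=-520/103 d=520/309
S(21/4) = -8389/1648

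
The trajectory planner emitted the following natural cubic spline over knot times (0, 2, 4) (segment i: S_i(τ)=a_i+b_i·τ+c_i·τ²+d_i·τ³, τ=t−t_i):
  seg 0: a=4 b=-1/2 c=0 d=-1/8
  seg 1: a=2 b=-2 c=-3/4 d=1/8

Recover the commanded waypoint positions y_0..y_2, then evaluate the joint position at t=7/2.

y_0=4 y_1=2 y_2=-4
S(7/2) = -145/64

y_0 = S_0(0) = a_0 = 4
y_1 = S_1(0) = a_1 = 2
y_2 = S_1(2) = -4
t_q=7/2 is in segment 1 (τ=3/2); S_1(τ)=-145/64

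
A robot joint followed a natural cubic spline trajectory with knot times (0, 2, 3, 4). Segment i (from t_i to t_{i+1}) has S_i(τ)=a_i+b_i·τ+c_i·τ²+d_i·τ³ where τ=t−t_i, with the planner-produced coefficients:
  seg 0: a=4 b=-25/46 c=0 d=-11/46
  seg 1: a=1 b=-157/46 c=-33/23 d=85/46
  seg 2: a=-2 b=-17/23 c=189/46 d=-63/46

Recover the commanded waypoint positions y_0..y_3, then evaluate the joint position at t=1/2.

y_0=4 y_1=1 y_2=-2 y_3=0
S(1/2) = 1361/368

y_0 = S_0(0) = a_0 = 4
y_1 = S_1(0) = a_1 = 1
y_2 = S_2(0) = a_2 = -2
y_3 = S_2(1) = 0
t_q=1/2 is in segment 0 (τ=1/2); S_0(τ)=1361/368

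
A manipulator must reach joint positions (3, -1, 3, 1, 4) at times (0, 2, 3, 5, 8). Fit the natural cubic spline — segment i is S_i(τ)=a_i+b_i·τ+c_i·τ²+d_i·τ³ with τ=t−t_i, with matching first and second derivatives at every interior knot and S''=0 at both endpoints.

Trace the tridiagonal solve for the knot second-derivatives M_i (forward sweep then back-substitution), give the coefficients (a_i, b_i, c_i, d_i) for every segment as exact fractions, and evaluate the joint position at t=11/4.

  seg 0: a=3 b=-716/163 c=0 d=195/326
  seg 1: a=-1 b=454/163 c=585/163 d=-387/163
  seg 2: a=3 b=463/163 c=-576/163 d=263/326
  seg 3: a=1 b=-263/163 c=213/163 d=-71/489
S(11/4) = 21971/10432

Δ: Δ0=-2, Δ1=4, Δ2=-1, Δ3=1
row 1: diag=6, rhs=36; c'=1/6, d'=6
row 2: denom=6−1·1/6=35/6; d'=(-30−1·6)/(35/6)=-216/35
row 3: denom=10−2·12/35=326/35; d'=(12−2·-216/35)/(326/35)=426/163
back: M3=426/163
back: M2=-216/35−12/35·426/163=-1152/163
back: M1=6−1/6·-1152/163=1170/163
M: M0=0, M1=1170/163, M2=-1152/163, M3=426/163, M4=0
seg 0: a=3, c=M0/2=0, d=(M1−M0)/(6·2)=195/326, b=Δ0−h0·(2M0+M1)/6=-716/163
seg 1: a=-1, c=M1/2=585/163, d=(M2−M1)/(6·1)=-387/163, b=Δ1−h1·(2M1+M2)/6=454/163
seg 2: a=3, c=M2/2=-576/163, d=(M3−M2)/(6·2)=263/326, b=Δ2−h2·(2M2+M3)/6=463/163
seg 3: a=1, c=M3/2=213/163, d=(M4−M3)/(6·3)=-71/489, b=Δ3−h3·(2M3+M4)/6=-263/163
t_q=11/4 → seg 1, τ=3/4; S=-1+454/163·τ+585/163·τ²+-387/163·τ³=21971/10432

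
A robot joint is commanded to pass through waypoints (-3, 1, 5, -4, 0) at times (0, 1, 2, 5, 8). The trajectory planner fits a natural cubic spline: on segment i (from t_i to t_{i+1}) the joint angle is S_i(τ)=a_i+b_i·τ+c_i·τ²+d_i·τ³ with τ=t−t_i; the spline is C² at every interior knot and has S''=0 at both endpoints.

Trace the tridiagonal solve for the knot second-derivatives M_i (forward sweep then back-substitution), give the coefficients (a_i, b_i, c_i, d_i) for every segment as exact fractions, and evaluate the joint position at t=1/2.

Δ: Δ0=4, Δ1=4, Δ2=-3, Δ3=4/3
row 1: diag=4, rhs=0; c'=1/4, d'=0
row 2: denom=8−1·1/4=31/4; d'=(-42−1·0)/(31/4)=-168/31
row 3: denom=12−3·12/31=336/31; d'=(26−3·-168/31)/(336/31)=655/168
back: M3=655/168
back: M2=-168/31−12/31·655/168=-97/14
back: M1=0−1/4·-97/14=97/56
M: M0=0, M1=97/56, M2=-97/14, M3=655/168, M4=0
seg 0: a=-3, c=M0/2=0, d=(M1−M0)/(6·1)=97/336, b=Δ0−h0·(2M0+M1)/6=1247/336
seg 1: a=1, c=M1/2=97/112, d=(M2−M1)/(6·1)=-485/336, b=Δ1−h1·(2M1+M2)/6=769/168
seg 2: a=5, c=M2/2=-97/28, d=(M3−M2)/(6·3)=1819/3024, b=Δ2−h2·(2M2+M3)/6=95/48
seg 3: a=-4, c=M3/2=655/336, d=(M4−M3)/(6·3)=-655/3024, b=Δ3−h3·(2M3+M4)/6=-431/168
t_q=1/2 → seg 0, τ=1/2; S=-3+1247/336·τ+0·τ²+97/336·τ³=-993/896

  seg 0: a=-3 b=1247/336 c=0 d=97/336
  seg 1: a=1 b=769/168 c=97/112 d=-485/336
  seg 2: a=5 b=95/48 c=-97/28 d=1819/3024
  seg 3: a=-4 b=-431/168 c=655/336 d=-655/3024
S(1/2) = -993/896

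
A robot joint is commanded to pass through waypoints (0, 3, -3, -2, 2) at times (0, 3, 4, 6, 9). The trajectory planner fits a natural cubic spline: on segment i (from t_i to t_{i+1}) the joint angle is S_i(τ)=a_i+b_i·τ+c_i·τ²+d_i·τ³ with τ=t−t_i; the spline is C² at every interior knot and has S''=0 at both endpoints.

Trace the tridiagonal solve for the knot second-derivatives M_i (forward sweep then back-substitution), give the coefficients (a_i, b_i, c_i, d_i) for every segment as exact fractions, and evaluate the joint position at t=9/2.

Δ: Δ0=1, Δ1=-6, Δ2=1/2, Δ3=4/3
row 1: diag=8, rhs=-42; c'=1/8, d'=-21/4
row 2: denom=6−1·1/8=47/8; d'=(39−1·-21/4)/(47/8)=354/47
row 3: denom=10−2·16/47=438/47; d'=(5−2·354/47)/(438/47)=-473/438
back: M3=-473/438
back: M2=354/47−16/47·-473/438=1730/219
back: M1=-21/4−1/8·1730/219=-1366/219
M: M0=0, M1=-1366/219, M2=1730/219, M3=-473/438, M4=0
seg 0: a=0, c=M0/2=0, d=(M1−M0)/(6·3)=-683/1971, b=Δ0−h0·(2M0+M1)/6=902/219
seg 1: a=3, c=M1/2=-683/219, d=(M2−M1)/(6·1)=172/73, b=Δ1−h1·(2M1+M2)/6=-1147/219
seg 2: a=-3, c=M2/2=865/219, d=(M3−M2)/(6·2)=-437/584, b=Δ2−h2·(2M2+M3)/6=-965/219
seg 3: a=-2, c=M3/2=-473/876, d=(M4−M3)/(6·3)=473/7884, b=Δ3−h3·(2M3+M4)/6=1057/438
t_q=9/2 → seg 2, τ=1/2; S=-3+-965/219·τ+865/219·τ²+-437/584·τ³=-20133/4672

  seg 0: a=0 b=902/219 c=0 d=-683/1971
  seg 1: a=3 b=-1147/219 c=-683/219 d=172/73
  seg 2: a=-3 b=-965/219 c=865/219 d=-437/584
  seg 3: a=-2 b=1057/438 c=-473/876 d=473/7884
S(9/2) = -20133/4672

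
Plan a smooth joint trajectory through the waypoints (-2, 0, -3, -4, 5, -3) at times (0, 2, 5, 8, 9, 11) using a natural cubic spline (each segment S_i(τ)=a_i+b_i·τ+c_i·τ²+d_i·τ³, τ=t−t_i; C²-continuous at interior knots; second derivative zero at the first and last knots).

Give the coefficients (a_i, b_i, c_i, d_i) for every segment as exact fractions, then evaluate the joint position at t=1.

  seg 0: a=-2 b=5663/4677 c=0 d=-493/9354
  seg 1: a=0 b=2705/4677 c=-493/1559 d=-2945/42093
  seg 2: a=-3 b=-15004/4677 c=-4424/4677 d=26717/42093
  seg 3: a=-4 b=38603/4677 c=7431/1559 d=-18803/4677
  seg 4: a=5 b=26780/4677 c=-11372/1559 d=5686/4677
S(1) = -2625/3118

Δ: Δ0=1, Δ1=-1, Δ2=-1/3, Δ3=9, Δ4=-4
row 1: diag=10, rhs=-12; c'=3/10, d'=-6/5
row 2: denom=12−3·3/10=111/10; d'=(4−3·-6/5)/(111/10)=76/111
row 3: denom=8−3·10/37=266/37; d'=(56−3·76/111)/(266/37)=998/133
row 4: denom=6−1·37/266=1559/266; d'=(-78−1·998/133)/(1559/266)=-22744/1559
back: M4=-22744/1559
back: M3=998/133−37/266·-22744/1559=14862/1559
back: M2=76/111−10/37·14862/1559=-8848/4677
back: M1=-6/5−3/10·-8848/4677=-986/1559
M: M0=0, M1=-986/1559, M2=-8848/4677, M3=14862/1559, M4=-22744/1559, M5=0
seg 0: a=-2, c=M0/2=0, d=(M1−M0)/(6·2)=-493/9354, b=Δ0−h0·(2M0+M1)/6=5663/4677
seg 1: a=0, c=M1/2=-493/1559, d=(M2−M1)/(6·3)=-2945/42093, b=Δ1−h1·(2M1+M2)/6=2705/4677
seg 2: a=-3, c=M2/2=-4424/4677, d=(M3−M2)/(6·3)=26717/42093, b=Δ2−h2·(2M2+M3)/6=-15004/4677
seg 3: a=-4, c=M3/2=7431/1559, d=(M4−M3)/(6·1)=-18803/4677, b=Δ3−h3·(2M3+M4)/6=38603/4677
seg 4: a=5, c=M4/2=-11372/1559, d=(M5−M4)/(6·2)=5686/4677, b=Δ4−h4·(2M4+M5)/6=26780/4677
t_q=1 → seg 0, τ=1; S=-2+5663/4677·τ+0·τ²+-493/9354·τ³=-2625/3118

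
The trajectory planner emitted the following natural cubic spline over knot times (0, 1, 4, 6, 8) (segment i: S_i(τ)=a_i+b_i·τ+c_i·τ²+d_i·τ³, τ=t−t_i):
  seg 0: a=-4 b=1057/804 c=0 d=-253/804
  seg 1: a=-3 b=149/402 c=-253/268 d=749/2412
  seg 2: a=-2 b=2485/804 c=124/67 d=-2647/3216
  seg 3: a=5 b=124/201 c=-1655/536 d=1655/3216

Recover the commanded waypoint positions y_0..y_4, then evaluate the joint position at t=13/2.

y_0=-4 y_1=-3 y_2=-2 y_3=5 y_4=-2
S(13/2) = 39457/8576

y_0 = S_0(0) = a_0 = -4
y_1 = S_1(0) = a_1 = -3
y_2 = S_2(0) = a_2 = -2
y_3 = S_3(0) = a_3 = 5
y_4 = S_3(2) = -2
t_q=13/2 is in segment 3 (τ=1/2); S_3(τ)=39457/8576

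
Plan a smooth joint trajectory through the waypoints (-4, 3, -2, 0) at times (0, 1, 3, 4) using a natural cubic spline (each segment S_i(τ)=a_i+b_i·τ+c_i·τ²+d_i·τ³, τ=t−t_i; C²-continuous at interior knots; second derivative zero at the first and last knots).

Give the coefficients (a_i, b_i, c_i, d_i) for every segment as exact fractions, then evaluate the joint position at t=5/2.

  seg 0: a=-4 b=145/16 c=0 d=-33/16
  seg 1: a=3 b=23/8 c=-99/16 d=7/4
  seg 2: a=-2 b=-7/8 c=69/16 d=-23/16
S(5/2) = -45/64

Δ: Δ0=7, Δ1=-5/2, Δ2=2
row 1: diag=6, rhs=-57; c'=1/3, d'=-19/2
row 2: denom=6−2·1/3=16/3; d'=(27−2·-19/2)/(16/3)=69/8
back: M2=69/8
back: M1=-19/2−1/3·69/8=-99/8
M: M0=0, M1=-99/8, M2=69/8, M3=0
seg 0: a=-4, c=M0/2=0, d=(M1−M0)/(6·1)=-33/16, b=Δ0−h0·(2M0+M1)/6=145/16
seg 1: a=3, c=M1/2=-99/16, d=(M2−M1)/(6·2)=7/4, b=Δ1−h1·(2M1+M2)/6=23/8
seg 2: a=-2, c=M2/2=69/16, d=(M3−M2)/(6·1)=-23/16, b=Δ2−h2·(2M2+M3)/6=-7/8
t_q=5/2 → seg 1, τ=3/2; S=3+23/8·τ+-99/16·τ²+7/4·τ³=-45/64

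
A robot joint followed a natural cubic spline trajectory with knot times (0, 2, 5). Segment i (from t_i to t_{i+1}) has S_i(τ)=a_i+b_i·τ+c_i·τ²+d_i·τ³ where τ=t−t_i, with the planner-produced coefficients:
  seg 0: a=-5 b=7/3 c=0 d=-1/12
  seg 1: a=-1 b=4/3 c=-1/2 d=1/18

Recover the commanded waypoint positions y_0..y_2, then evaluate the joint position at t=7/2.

y_0 = S_0(0) = a_0 = -5
y_1 = S_1(0) = a_1 = -1
y_2 = S_1(3) = 0
t_q=7/2 is in segment 1 (τ=3/2); S_1(τ)=1/16

y_0=-5 y_1=-1 y_2=0
S(7/2) = 1/16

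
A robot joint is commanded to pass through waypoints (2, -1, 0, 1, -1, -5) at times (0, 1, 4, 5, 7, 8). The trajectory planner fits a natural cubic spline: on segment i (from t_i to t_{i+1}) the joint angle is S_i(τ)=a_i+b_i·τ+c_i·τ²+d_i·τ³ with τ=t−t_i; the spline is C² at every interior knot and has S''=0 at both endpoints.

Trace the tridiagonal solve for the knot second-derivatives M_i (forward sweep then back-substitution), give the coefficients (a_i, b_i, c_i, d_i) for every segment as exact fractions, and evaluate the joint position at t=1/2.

  seg 0: a=2 b=-8831/2568 c=0 d=1127/2568
  seg 1: a=-1 b=-2725/1284 c=1127/856 d=-1279/7704
  seg 2: a=0 b=3325/2568 c=-19/107 d=-301/2568
  seg 3: a=1 b=755/1284 c=-453/856 d=-85/642
  seg 4: a=-1 b=-4003/1284 c=-1133/856 d=1133/2568
S(1/2) = 2297/6848

Δ: Δ0=-3, Δ1=1/3, Δ2=1, Δ3=-1, Δ4=-4
row 1: diag=8, rhs=20; c'=3/8, d'=5/2
row 2: denom=8−3·3/8=55/8; d'=(4−3·5/2)/(55/8)=-28/55
row 3: denom=6−1·8/55=322/55; d'=(-12−1·-28/55)/(322/55)=-316/161
row 4: denom=6−2·55/161=856/161; d'=(-18−2·-316/161)/(856/161)=-1133/428
back: M4=-1133/428
back: M3=-316/161−55/161·-1133/428=-453/428
back: M2=-28/55−8/55·-453/428=-38/107
back: M1=5/2−3/8·-38/107=1127/428
M: M0=0, M1=1127/428, M2=-38/107, M3=-453/428, M4=-1133/428, M5=0
seg 0: a=2, c=M0/2=0, d=(M1−M0)/(6·1)=1127/2568, b=Δ0−h0·(2M0+M1)/6=-8831/2568
seg 1: a=-1, c=M1/2=1127/856, d=(M2−M1)/(6·3)=-1279/7704, b=Δ1−h1·(2M1+M2)/6=-2725/1284
seg 2: a=0, c=M2/2=-19/107, d=(M3−M2)/(6·1)=-301/2568, b=Δ2−h2·(2M2+M3)/6=3325/2568
seg 3: a=1, c=M3/2=-453/856, d=(M4−M3)/(6·2)=-85/642, b=Δ3−h3·(2M3+M4)/6=755/1284
seg 4: a=-1, c=M4/2=-1133/856, d=(M5−M4)/(6·1)=1133/2568, b=Δ4−h4·(2M4+M5)/6=-4003/1284
t_q=1/2 → seg 0, τ=1/2; S=2+-8831/2568·τ+0·τ²+1127/2568·τ³=2297/6848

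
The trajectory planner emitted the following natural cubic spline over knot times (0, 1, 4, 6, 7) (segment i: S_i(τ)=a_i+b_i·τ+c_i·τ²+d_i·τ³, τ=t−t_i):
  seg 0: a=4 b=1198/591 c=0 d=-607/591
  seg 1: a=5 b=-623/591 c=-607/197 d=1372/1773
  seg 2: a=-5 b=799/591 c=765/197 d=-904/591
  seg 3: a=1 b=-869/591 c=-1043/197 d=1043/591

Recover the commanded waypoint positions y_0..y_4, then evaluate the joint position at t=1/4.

y_0 = S_0(0) = a_0 = 4
y_1 = S_1(0) = a_1 = 5
y_2 = S_2(0) = a_2 = -5
y_3 = S_3(0) = a_3 = 1
y_4 = S_3(1) = -4
t_q=1/4 is in segment 0 (τ=1/4); S_0(τ)=56619/12608

y_0=4 y_1=5 y_2=-5 y_3=1 y_4=-4
S(1/4) = 56619/12608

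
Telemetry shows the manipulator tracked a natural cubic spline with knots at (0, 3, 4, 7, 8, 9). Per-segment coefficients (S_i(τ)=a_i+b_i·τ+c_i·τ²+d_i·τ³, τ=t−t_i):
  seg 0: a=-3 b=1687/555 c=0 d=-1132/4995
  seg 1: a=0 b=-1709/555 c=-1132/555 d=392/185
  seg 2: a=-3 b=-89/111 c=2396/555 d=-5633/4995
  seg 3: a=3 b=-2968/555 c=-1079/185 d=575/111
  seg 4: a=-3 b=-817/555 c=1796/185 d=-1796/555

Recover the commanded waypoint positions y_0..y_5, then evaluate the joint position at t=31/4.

y_0 = S_0(0) = a_0 = -3
y_1 = S_1(0) = a_1 = 0
y_2 = S_2(0) = a_2 = -3
y_3 = S_3(0) = a_3 = 3
y_4 = S_4(0) = a_4 = -3
y_5 = S_4(1) = 2
t_q=31/4 is in segment 3 (τ=3/4); S_3(τ)=-24937/11840

y_0=-3 y_1=0 y_2=-3 y_3=3 y_4=-3 y_5=2
S(31/4) = -24937/11840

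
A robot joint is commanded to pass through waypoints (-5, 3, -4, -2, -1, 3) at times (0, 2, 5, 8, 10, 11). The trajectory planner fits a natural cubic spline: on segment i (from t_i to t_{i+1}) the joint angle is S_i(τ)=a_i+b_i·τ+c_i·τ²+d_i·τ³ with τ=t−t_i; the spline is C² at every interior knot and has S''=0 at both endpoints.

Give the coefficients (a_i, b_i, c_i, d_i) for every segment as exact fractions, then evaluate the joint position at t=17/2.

  seg 0: a=-5 b=7921/1419 c=0 d=-2245/5676
  seg 1: a=3 b=1186/1419 c=-2245/946 d=3737/8514
  seg 2: a=-4 b=-4405/2838 c=746/473 d=-2377/8514
  seg 3: a=-2 b=529/1419 c=-885/946 d=5671/11352
  seg 4: a=-1 b=7451/2838 c=3901/1892 d=-3901/5676
S(17/2) = -60091/30272

Δ: Δ0=4, Δ1=-7/3, Δ2=2/3, Δ3=1/2, Δ4=4
row 1: diag=10, rhs=-38; c'=3/10, d'=-19/5
row 2: denom=12−3·3/10=111/10; d'=(18−3·-19/5)/(111/10)=98/37
row 3: denom=10−3·10/37=340/37; d'=(-1−3·98/37)/(340/37)=-331/340
row 4: denom=6−2·37/170=473/85; d'=(21−2·-331/340)/(473/85)=3901/946
back: M4=3901/946
back: M3=-331/340−37/170·3901/946=-885/473
back: M2=98/37−10/37·-885/473=1492/473
back: M1=-19/5−3/10·1492/473=-2245/473
M: M0=0, M1=-2245/473, M2=1492/473, M3=-885/473, M4=3901/946, M5=0
seg 0: a=-5, c=M0/2=0, d=(M1−M0)/(6·2)=-2245/5676, b=Δ0−h0·(2M0+M1)/6=7921/1419
seg 1: a=3, c=M1/2=-2245/946, d=(M2−M1)/(6·3)=3737/8514, b=Δ1−h1·(2M1+M2)/6=1186/1419
seg 2: a=-4, c=M2/2=746/473, d=(M3−M2)/(6·3)=-2377/8514, b=Δ2−h2·(2M2+M3)/6=-4405/2838
seg 3: a=-2, c=M3/2=-885/946, d=(M4−M3)/(6·2)=5671/11352, b=Δ3−h3·(2M3+M4)/6=529/1419
seg 4: a=-1, c=M4/2=3901/1892, d=(M5−M4)/(6·1)=-3901/5676, b=Δ4−h4·(2M4+M5)/6=7451/2838
t_q=17/2 → seg 3, τ=1/2; S=-2+529/1419·τ+-885/946·τ²+5671/11352·τ³=-60091/30272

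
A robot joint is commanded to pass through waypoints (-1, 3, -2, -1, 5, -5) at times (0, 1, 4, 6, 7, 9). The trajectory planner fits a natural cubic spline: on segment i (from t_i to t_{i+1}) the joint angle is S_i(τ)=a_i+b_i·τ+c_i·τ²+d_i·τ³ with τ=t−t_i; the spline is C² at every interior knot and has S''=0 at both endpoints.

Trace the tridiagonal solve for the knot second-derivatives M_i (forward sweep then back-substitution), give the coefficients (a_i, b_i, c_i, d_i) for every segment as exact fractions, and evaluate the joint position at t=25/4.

  seg 0: a=-1 b=65897/13758 c=0 d=-10865/13758
  seg 1: a=3 b=16651/6879 c=-10865/4586 d=1539/4586
  seg 2: a=-2 b=-37609/13758 c=1493/2293 d=6643/13758
  seg 3: a=-1 b=77939/13758 c=8136/2293 d=-44207/13758
  seg 4: a=5 b=21475/6879 c=-27935/4586 d=27935/27516
S(25/4) = 172523/293504

Δ: Δ0=4, Δ1=-5/3, Δ2=1/2, Δ3=6, Δ4=-5
row 1: diag=8, rhs=-34; c'=3/8, d'=-17/4
row 2: denom=10−3·3/8=71/8; d'=(13−3·-17/4)/(71/8)=206/71
row 3: denom=6−2·16/71=394/71; d'=(33−2·206/71)/(394/71)=1931/394
row 4: denom=6−1·71/394=2293/394; d'=(-66−1·1931/394)/(2293/394)=-27935/2293
back: M4=-27935/2293
back: M3=1931/394−71/394·-27935/2293=16272/2293
back: M2=206/71−16/71·16272/2293=2986/2293
back: M1=-17/4−3/8·2986/2293=-10865/2293
M: M0=0, M1=-10865/2293, M2=2986/2293, M3=16272/2293, M4=-27935/2293, M5=0
seg 0: a=-1, c=M0/2=0, d=(M1−M0)/(6·1)=-10865/13758, b=Δ0−h0·(2M0+M1)/6=65897/13758
seg 1: a=3, c=M1/2=-10865/4586, d=(M2−M1)/(6·3)=1539/4586, b=Δ1−h1·(2M1+M2)/6=16651/6879
seg 2: a=-2, c=M2/2=1493/2293, d=(M3−M2)/(6·2)=6643/13758, b=Δ2−h2·(2M2+M3)/6=-37609/13758
seg 3: a=-1, c=M3/2=8136/2293, d=(M4−M3)/(6·1)=-44207/13758, b=Δ3−h3·(2M3+M4)/6=77939/13758
seg 4: a=5, c=M4/2=-27935/4586, d=(M5−M4)/(6·2)=27935/27516, b=Δ4−h4·(2M4+M5)/6=21475/6879
t_q=25/4 → seg 3, τ=1/4; S=-1+77939/13758·τ+8136/2293·τ²+-44207/13758·τ³=172523/293504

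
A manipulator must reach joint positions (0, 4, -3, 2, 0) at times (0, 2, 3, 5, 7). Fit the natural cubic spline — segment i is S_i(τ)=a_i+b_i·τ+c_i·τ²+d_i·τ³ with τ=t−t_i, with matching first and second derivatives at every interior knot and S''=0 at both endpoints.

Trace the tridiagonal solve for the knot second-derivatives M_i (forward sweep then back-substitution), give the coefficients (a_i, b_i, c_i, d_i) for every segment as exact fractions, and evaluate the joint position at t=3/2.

  seg 0: a=0 b=735/128 c=0 d=-479/512
  seg 1: a=4 b=-351/64 c=-1437/256 d=1049/256
  seg 2: a=-3 b=-1131/256 c=855/128 d=-1649/1024
  seg 3: a=2 b=381/128 c=-1527/512 d=509/1024
S(3/2) = 22347/4096

Δ: Δ0=2, Δ1=-7, Δ2=5/2, Δ3=-1
row 1: diag=6, rhs=-54; c'=1/6, d'=-9
row 2: denom=6−1·1/6=35/6; d'=(57−1·-9)/(35/6)=396/35
row 3: denom=8−2·12/35=256/35; d'=(-21−2·396/35)/(256/35)=-1527/256
back: M3=-1527/256
back: M2=396/35−12/35·-1527/256=855/64
back: M1=-9−1/6·855/64=-1437/128
M: M0=0, M1=-1437/128, M2=855/64, M3=-1527/256, M4=0
seg 0: a=0, c=M0/2=0, d=(M1−M0)/(6·2)=-479/512, b=Δ0−h0·(2M0+M1)/6=735/128
seg 1: a=4, c=M1/2=-1437/256, d=(M2−M1)/(6·1)=1049/256, b=Δ1−h1·(2M1+M2)/6=-351/64
seg 2: a=-3, c=M2/2=855/128, d=(M3−M2)/(6·2)=-1649/1024, b=Δ2−h2·(2M2+M3)/6=-1131/256
seg 3: a=2, c=M3/2=-1527/512, d=(M4−M3)/(6·2)=509/1024, b=Δ3−h3·(2M3+M4)/6=381/128
t_q=3/2 → seg 0, τ=3/2; S=0+735/128·τ+0·τ²+-479/512·τ³=22347/4096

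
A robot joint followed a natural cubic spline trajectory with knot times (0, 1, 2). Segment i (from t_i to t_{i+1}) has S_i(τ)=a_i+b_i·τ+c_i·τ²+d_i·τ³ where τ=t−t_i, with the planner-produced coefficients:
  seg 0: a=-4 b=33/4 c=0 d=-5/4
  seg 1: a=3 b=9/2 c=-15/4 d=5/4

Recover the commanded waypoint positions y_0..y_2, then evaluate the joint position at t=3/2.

y_0 = S_0(0) = a_0 = -4
y_1 = S_1(0) = a_1 = 3
y_2 = S_1(1) = 5
t_q=3/2 is in segment 1 (τ=1/2); S_1(τ)=143/32

y_0=-4 y_1=3 y_2=5
S(3/2) = 143/32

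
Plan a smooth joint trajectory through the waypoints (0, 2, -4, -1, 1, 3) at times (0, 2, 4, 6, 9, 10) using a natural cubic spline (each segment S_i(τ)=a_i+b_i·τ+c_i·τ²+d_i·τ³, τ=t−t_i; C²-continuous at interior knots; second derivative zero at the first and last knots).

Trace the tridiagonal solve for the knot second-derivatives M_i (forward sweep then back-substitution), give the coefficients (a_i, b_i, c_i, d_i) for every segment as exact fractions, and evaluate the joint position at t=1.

Δ: Δ0=1, Δ1=-3, Δ2=3/2, Δ3=2/3, Δ4=2
row 1: diag=8, rhs=-24; c'=1/4, d'=-3
row 2: denom=8−2·1/4=15/2; d'=(27−2·-3)/(15/2)=22/5
row 3: denom=10−2·4/15=142/15; d'=(-5−2·22/5)/(142/15)=-207/142
row 4: denom=8−3·45/142=1001/142; d'=(8−3·-207/142)/(1001/142)=251/143
back: M4=251/143
back: M3=-207/142−45/142·251/143=-288/143
back: M2=22/5−4/15·-288/143=706/143
back: M1=-3−1/4·706/143=-1211/286
M: M0=0, M1=-1211/286, M2=706/143, M3=-288/143, M4=251/143, M5=0
seg 0: a=0, c=M0/2=0, d=(M1−M0)/(6·2)=-1211/3432, b=Δ0−h0·(2M0+M1)/6=2069/858
seg 1: a=2, c=M1/2=-1211/572, d=(M2−M1)/(6·2)=2623/3432, b=Δ1−h1·(2M1+M2)/6=-782/429
seg 2: a=-4, c=M2/2=353/143, d=(M3−M2)/(6·2)=-497/858, b=Δ2−h2·(2M2+M3)/6=-961/858
seg 3: a=-1, c=M3/2=-144/143, d=(M4−M3)/(6·3)=49/234, b=Δ3−h3·(2M3+M4)/6=119/66
seg 4: a=1, c=M4/2=251/286, d=(M5−M4)/(6·1)=-251/858, b=Δ4−h4·(2M4+M5)/6=607/429
t_q=1 → seg 0, τ=1; S=0+2069/858·τ+0·τ²+-1211/3432·τ³=2355/1144

  seg 0: a=0 b=2069/858 c=0 d=-1211/3432
  seg 1: a=2 b=-782/429 c=-1211/572 d=2623/3432
  seg 2: a=-4 b=-961/858 c=353/143 d=-497/858
  seg 3: a=-1 b=119/66 c=-144/143 d=49/234
  seg 4: a=1 b=607/429 c=251/286 d=-251/858
S(1) = 2355/1144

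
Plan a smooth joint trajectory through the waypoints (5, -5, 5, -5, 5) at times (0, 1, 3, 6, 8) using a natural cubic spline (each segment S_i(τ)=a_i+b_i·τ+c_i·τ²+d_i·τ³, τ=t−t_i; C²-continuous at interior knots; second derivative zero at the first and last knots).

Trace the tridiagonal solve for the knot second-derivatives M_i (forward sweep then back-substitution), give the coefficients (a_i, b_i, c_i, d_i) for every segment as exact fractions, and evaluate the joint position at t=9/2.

Δ: Δ0=-10, Δ1=5, Δ2=-10/3, Δ3=5
row 1: diag=6, rhs=90; c'=1/3, d'=15
row 2: denom=10−2·1/3=28/3; d'=(-50−2·15)/(28/3)=-60/7
row 3: denom=10−3·9/28=253/28; d'=(50−3·-60/7)/(253/28)=2120/253
back: M3=2120/253
back: M2=-60/7−9/28·2120/253=-2850/253
back: M1=15−1/3·-2850/253=4745/253
M: M0=0, M1=4745/253, M2=-2850/253, M3=2120/253, M4=0
seg 0: a=5, c=M0/2=0, d=(M1−M0)/(6·1)=4745/1518, b=Δ0−h0·(2M0+M1)/6=-19925/1518
seg 1: a=-5, c=M1/2=4745/506, d=(M2−M1)/(6·2)=-7595/3036, b=Δ1−h1·(2M1+M2)/6=-2845/759
seg 2: a=5, c=M2/2=-1425/253, d=(M3−M2)/(6·3)=2485/2277, b=Δ2−h2·(2M2+M3)/6=2840/759
seg 3: a=-5, c=M3/2=1060/253, d=(M4−M3)/(6·2)=-530/759, b=Δ3−h3·(2M3+M4)/6=-445/759
t_q=9/2 → seg 2, τ=3/2; S=5+2840/759·τ+-1425/253·τ²+2485/2277·τ³=3285/2024

  seg 0: a=5 b=-19925/1518 c=0 d=4745/1518
  seg 1: a=-5 b=-2845/759 c=4745/506 d=-7595/3036
  seg 2: a=5 b=2840/759 c=-1425/253 d=2485/2277
  seg 3: a=-5 b=-445/759 c=1060/253 d=-530/759
S(9/2) = 3285/2024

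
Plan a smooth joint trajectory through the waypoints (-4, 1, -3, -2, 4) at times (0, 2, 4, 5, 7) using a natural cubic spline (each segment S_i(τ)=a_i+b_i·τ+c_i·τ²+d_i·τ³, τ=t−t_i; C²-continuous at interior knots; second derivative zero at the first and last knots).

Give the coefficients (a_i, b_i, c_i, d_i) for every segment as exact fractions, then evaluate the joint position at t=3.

Δ: Δ0=5/2, Δ1=-2, Δ2=1, Δ3=3
row 1: diag=8, rhs=-27; c'=1/4, d'=-27/8
row 2: denom=6−2·1/4=11/2; d'=(18−2·-27/8)/(11/2)=9/2
row 3: denom=6−1·2/11=64/11; d'=(12−1·9/2)/(64/11)=165/128
back: M3=165/128
back: M2=9/2−2/11·165/128=273/64
back: M1=-27/8−1/4·273/64=-1137/256
M: M0=0, M1=-1137/256, M2=273/64, M3=165/128, M4=0
seg 0: a=-4, c=M0/2=0, d=(M1−M0)/(6·2)=-379/1024, b=Δ0−h0·(2M0+M1)/6=1019/256
seg 1: a=1, c=M1/2=-1137/512, d=(M2−M1)/(6·2)=743/1024, b=Δ1−h1·(2M1+M2)/6=-59/128
seg 2: a=-3, c=M2/2=273/128, d=(M3−M2)/(6·1)=-127/256, b=Δ2−h2·(2M2+M3)/6=-163/256
seg 3: a=-2, c=M3/2=165/256, d=(M4−M3)/(6·2)=-55/512, b=Δ3−h3·(2M3+M4)/6=137/64
t_q=3 → seg 1, τ=1; S=1+-59/128·τ+-1137/512·τ²+743/1024·τ³=-979/1024

  seg 0: a=-4 b=1019/256 c=0 d=-379/1024
  seg 1: a=1 b=-59/128 c=-1137/512 d=743/1024
  seg 2: a=-3 b=-163/256 c=273/128 d=-127/256
  seg 3: a=-2 b=137/64 c=165/256 d=-55/512
S(3) = -979/1024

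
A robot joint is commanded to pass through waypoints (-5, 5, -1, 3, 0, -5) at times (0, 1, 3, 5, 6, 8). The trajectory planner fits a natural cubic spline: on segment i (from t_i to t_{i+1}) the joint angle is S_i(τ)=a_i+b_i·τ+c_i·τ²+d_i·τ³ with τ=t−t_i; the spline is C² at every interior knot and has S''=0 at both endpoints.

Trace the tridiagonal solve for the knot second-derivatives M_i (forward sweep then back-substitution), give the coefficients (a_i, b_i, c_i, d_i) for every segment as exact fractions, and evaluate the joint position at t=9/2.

  seg 0: a=-5 b=4440/349 c=0 d=-950/349
  seg 1: a=5 b=1590/349 c=-2850/349 d=3063/1396
  seg 2: a=-1 b=-621/349 c=3489/698 d=-1085/698
  seg 3: a=3 b=-153/349 c=-3021/698 d=1233/698
  seg 4: a=0 b=-2649/698 c=339/349 d=-113/698
S(9/2) = 13019/5584

Δ: Δ0=10, Δ1=-3, Δ2=2, Δ3=-3, Δ4=-5/2
row 1: diag=6, rhs=-78; c'=1/3, d'=-13
row 2: denom=8−2·1/3=22/3; d'=(30−2·-13)/(22/3)=84/11
row 3: denom=6−2·3/11=60/11; d'=(-30−2·84/11)/(60/11)=-83/10
row 4: denom=6−1·11/60=349/60; d'=(3−1·-83/10)/(349/60)=678/349
back: M4=678/349
back: M3=-83/10−11/60·678/349=-3021/349
back: M2=84/11−3/11·-3021/349=3489/349
back: M1=-13−1/3·3489/349=-5700/349
M: M0=0, M1=-5700/349, M2=3489/349, M3=-3021/349, M4=678/349, M5=0
seg 0: a=-5, c=M0/2=0, d=(M1−M0)/(6·1)=-950/349, b=Δ0−h0·(2M0+M1)/6=4440/349
seg 1: a=5, c=M1/2=-2850/349, d=(M2−M1)/(6·2)=3063/1396, b=Δ1−h1·(2M1+M2)/6=1590/349
seg 2: a=-1, c=M2/2=3489/698, d=(M3−M2)/(6·2)=-1085/698, b=Δ2−h2·(2M2+M3)/6=-621/349
seg 3: a=3, c=M3/2=-3021/698, d=(M4−M3)/(6·1)=1233/698, b=Δ3−h3·(2M3+M4)/6=-153/349
seg 4: a=0, c=M4/2=339/349, d=(M5−M4)/(6·2)=-113/698, b=Δ4−h4·(2M4+M5)/6=-2649/698
t_q=9/2 → seg 2, τ=3/2; S=-1+-621/349·τ+3489/698·τ²+-1085/698·τ³=13019/5584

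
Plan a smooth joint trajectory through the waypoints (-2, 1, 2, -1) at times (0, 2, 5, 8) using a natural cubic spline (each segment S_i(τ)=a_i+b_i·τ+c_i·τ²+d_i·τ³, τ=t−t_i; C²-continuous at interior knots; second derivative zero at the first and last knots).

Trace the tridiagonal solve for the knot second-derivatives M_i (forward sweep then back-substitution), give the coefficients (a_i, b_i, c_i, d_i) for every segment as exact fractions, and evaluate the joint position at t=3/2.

  seg 0: a=-2 b=373/222 c=0 d=-5/111
  seg 1: a=1 b=253/222 c=-10/37 d=1/1998
  seg 2: a=2 b=-52/111 c=-59/222 d=59/1998
S(3/2) = 109/296

Δ: Δ0=3/2, Δ1=1/3, Δ2=-1
row 1: diag=10, rhs=-7; c'=3/10, d'=-7/10
row 2: denom=12−3·3/10=111/10; d'=(-8−3·-7/10)/(111/10)=-59/111
back: M2=-59/111
back: M1=-7/10−3/10·-59/111=-20/37
M: M0=0, M1=-20/37, M2=-59/111, M3=0
seg 0: a=-2, c=M0/2=0, d=(M1−M0)/(6·2)=-5/111, b=Δ0−h0·(2M0+M1)/6=373/222
seg 1: a=1, c=M1/2=-10/37, d=(M2−M1)/(6·3)=1/1998, b=Δ1−h1·(2M1+M2)/6=253/222
seg 2: a=2, c=M2/2=-59/222, d=(M3−M2)/(6·3)=59/1998, b=Δ2−h2·(2M2+M3)/6=-52/111
t_q=3/2 → seg 0, τ=3/2; S=-2+373/222·τ+0·τ²+-5/111·τ³=109/296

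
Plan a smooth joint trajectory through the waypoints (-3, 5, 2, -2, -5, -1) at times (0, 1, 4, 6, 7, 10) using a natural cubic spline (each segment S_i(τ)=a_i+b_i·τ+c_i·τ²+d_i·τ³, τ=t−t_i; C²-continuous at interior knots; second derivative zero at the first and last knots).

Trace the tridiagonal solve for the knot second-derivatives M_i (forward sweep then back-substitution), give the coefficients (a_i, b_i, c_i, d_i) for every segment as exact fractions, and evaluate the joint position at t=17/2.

  seg 0: a=-3 b=28523/3081 c=0 d=-3875/3081
  seg 1: a=5 b=16898/3081 c=-3875/1027 d=14896/27729
  seg 2: a=2 b=-628/237 c=3271/3081 d=-1135/3081
  seg 3: a=-2 b=-2900/1027 c=-3539/3081 d=2996/3081
  seg 4: a=-5 b=-6790/3081 c=5449/3081 d=-5449/27729
S(17/2) = -40995/8216

Δ: Δ0=8, Δ1=-1, Δ2=-2, Δ3=-3, Δ4=4/3
row 1: diag=8, rhs=-54; c'=3/8, d'=-27/4
row 2: denom=10−3·3/8=71/8; d'=(-6−3·-27/4)/(71/8)=114/71
row 3: denom=6−2·16/71=394/71; d'=(-6−2·114/71)/(394/71)=-327/197
row 4: denom=8−1·71/394=3081/394; d'=(26−1·-327/197)/(3081/394)=10898/3081
back: M4=10898/3081
back: M3=-327/197−71/394·10898/3081=-7078/3081
back: M2=114/71−16/71·-7078/3081=6542/3081
back: M1=-27/4−3/8·6542/3081=-7750/1027
M: M0=0, M1=-7750/1027, M2=6542/3081, M3=-7078/3081, M4=10898/3081, M5=0
seg 0: a=-3, c=M0/2=0, d=(M1−M0)/(6·1)=-3875/3081, b=Δ0−h0·(2M0+M1)/6=28523/3081
seg 1: a=5, c=M1/2=-3875/1027, d=(M2−M1)/(6·3)=14896/27729, b=Δ1−h1·(2M1+M2)/6=16898/3081
seg 2: a=2, c=M2/2=3271/3081, d=(M3−M2)/(6·2)=-1135/3081, b=Δ2−h2·(2M2+M3)/6=-628/237
seg 3: a=-2, c=M3/2=-3539/3081, d=(M4−M3)/(6·1)=2996/3081, b=Δ3−h3·(2M3+M4)/6=-2900/1027
seg 4: a=-5, c=M4/2=5449/3081, d=(M5−M4)/(6·3)=-5449/27729, b=Δ4−h4·(2M4+M5)/6=-6790/3081
t_q=17/2 → seg 4, τ=3/2; S=-5+-6790/3081·τ+5449/3081·τ²+-5449/27729·τ³=-40995/8216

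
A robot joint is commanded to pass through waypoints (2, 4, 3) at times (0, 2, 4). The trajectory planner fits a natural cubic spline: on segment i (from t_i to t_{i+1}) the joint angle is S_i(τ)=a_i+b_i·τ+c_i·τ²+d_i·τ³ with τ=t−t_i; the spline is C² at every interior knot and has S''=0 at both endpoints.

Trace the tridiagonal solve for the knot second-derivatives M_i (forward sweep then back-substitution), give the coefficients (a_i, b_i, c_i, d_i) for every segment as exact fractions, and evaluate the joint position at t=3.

Δ: Δ0=1, Δ1=-1/2
row 1: diag=8, rhs=-9; c'=1/4, d'=-9/8
back: M1=-9/8
M: M0=0, M1=-9/8, M2=0
seg 0: a=2, c=M0/2=0, d=(M1−M0)/(6·2)=-3/32, b=Δ0−h0·(2M0+M1)/6=11/8
seg 1: a=4, c=M1/2=-9/16, d=(M2−M1)/(6·2)=3/32, b=Δ1−h1·(2M1+M2)/6=1/4
t_q=3 → seg 1, τ=1; S=4+1/4·τ+-9/16·τ²+3/32·τ³=121/32

  seg 0: a=2 b=11/8 c=0 d=-3/32
  seg 1: a=4 b=1/4 c=-9/16 d=3/32
S(3) = 121/32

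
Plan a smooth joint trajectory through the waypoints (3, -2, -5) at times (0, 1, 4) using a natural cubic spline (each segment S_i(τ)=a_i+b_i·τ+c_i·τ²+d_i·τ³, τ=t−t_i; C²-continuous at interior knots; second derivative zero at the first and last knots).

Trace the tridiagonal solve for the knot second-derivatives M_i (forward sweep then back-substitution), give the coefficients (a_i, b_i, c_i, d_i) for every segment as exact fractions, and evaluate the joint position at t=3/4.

Δ: Δ0=-5, Δ1=-1
row 1: diag=8, rhs=24; c'=3/8, d'=3
back: M1=3
M: M0=0, M1=3, M2=0
seg 0: a=3, c=M0/2=0, d=(M1−M0)/(6·1)=1/2, b=Δ0−h0·(2M0+M1)/6=-11/2
seg 1: a=-2, c=M1/2=3/2, d=(M2−M1)/(6·3)=-1/6, b=Δ1−h1·(2M1+M2)/6=-4
t_q=3/4 → seg 0, τ=3/4; S=3+-11/2·τ+0·τ²+1/2·τ³=-117/128

  seg 0: a=3 b=-11/2 c=0 d=1/2
  seg 1: a=-2 b=-4 c=3/2 d=-1/6
S(3/4) = -117/128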